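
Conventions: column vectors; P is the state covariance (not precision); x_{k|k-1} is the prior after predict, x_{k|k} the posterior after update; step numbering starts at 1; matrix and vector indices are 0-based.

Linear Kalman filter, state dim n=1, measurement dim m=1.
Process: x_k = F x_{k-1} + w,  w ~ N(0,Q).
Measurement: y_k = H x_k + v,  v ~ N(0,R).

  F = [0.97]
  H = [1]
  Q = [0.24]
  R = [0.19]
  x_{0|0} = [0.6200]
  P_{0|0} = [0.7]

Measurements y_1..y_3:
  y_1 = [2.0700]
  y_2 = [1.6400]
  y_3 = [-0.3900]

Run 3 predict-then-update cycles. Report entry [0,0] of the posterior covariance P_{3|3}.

step 1: x^-=[0.6014]  P^-=[0.8986]  S=[1.0886]  K=[0.8255]  nu=[1.4686]  x^+=[1.8137]  P^+=[0.1568]
step 2: x^-=[1.7593]  P^-=[0.3876]  S=[0.5776]  K=[0.6710]  nu=[-0.1193]  x^+=[1.6792]  P^+=[0.1275]
step 3: x^-=[1.6289]  P^-=[0.3600]  S=[0.5500]  K=[0.6545]  nu=[-2.0189]  x^+=[0.3075]  P^+=[0.1244]

P_post[0,0] = 0.1244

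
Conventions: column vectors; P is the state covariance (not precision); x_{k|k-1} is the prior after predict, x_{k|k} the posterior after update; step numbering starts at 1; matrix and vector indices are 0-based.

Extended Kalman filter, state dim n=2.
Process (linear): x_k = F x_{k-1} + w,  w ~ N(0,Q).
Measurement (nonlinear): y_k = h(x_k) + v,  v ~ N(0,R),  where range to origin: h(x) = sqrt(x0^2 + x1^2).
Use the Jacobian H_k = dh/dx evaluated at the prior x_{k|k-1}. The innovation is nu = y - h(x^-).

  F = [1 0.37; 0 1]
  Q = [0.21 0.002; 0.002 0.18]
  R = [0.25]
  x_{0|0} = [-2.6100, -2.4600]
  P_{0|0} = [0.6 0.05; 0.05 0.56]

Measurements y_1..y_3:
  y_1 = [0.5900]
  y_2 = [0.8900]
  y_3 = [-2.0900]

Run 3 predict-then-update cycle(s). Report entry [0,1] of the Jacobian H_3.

H_jac[0,1] = -0.3822

step 1: x^-=[-3.5202, -2.4600]  P^-=[0.9237 0.2592; 0.2592 0.7400]  H_jac=[-0.8197 -0.5728]  S=[1.3568]  K=[-0.6674; -0.4690]  nu=[-3.7046]  x^+=[-1.0476, -0.7225]  P^+=[0.3192 -0.1655; -0.1655 0.4416]
step 2: x^-=[-1.3150, -0.7225]  P^-=[0.4672 -0.0001; -0.0001 0.6216]  H_jac=[-0.8764 -0.4816]  S=[0.7529]  K=[-0.5438; -0.3974]  nu=[-0.6104]  x^+=[-0.9830, -0.4800]  P^+=[0.2446 -0.1628; -0.1628 0.5027]
step 3: x^-=[-1.1606, -0.4800]  P^-=[0.4029 0.0251; 0.0251 0.6827]  H_jac=[-0.9241 -0.3822]  S=[0.7115]  K=[-0.5368; -0.3993]  nu=[-3.3460]  x^+=[0.6354, 0.8561]  P^+=[0.1979 -0.1274; -0.1274 0.5692]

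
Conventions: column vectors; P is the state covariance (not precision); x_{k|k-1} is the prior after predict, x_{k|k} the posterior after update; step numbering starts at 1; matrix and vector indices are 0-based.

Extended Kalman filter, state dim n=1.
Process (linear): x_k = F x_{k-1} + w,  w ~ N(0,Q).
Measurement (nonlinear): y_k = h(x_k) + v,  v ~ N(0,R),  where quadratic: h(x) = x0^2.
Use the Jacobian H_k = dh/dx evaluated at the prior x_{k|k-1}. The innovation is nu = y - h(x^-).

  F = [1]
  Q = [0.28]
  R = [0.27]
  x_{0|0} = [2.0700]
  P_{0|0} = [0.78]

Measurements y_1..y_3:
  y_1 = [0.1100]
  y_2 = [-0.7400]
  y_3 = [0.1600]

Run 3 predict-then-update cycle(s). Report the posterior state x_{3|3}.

x_post = [0.3633]

step 1: x^-=[2.0700]  P^-=[1.0600]  H_jac=[4.1400]  S=[18.4380]  K=[0.2380]  nu=[-4.1749]  x^+=[1.0763]  P^+=[0.0155]
step 2: x^-=[1.0763]  P^-=[0.2955]  H_jac=[2.1527]  S=[1.6395]  K=[0.3880]  nu=[-1.8985]  x^+=[0.3397]  P^+=[0.0487]
step 3: x^-=[0.3397]  P^-=[0.3287]  H_jac=[0.6793]  S=[0.4217]  K=[0.5295]  nu=[0.0446]  x^+=[0.3633]  P^+=[0.2105]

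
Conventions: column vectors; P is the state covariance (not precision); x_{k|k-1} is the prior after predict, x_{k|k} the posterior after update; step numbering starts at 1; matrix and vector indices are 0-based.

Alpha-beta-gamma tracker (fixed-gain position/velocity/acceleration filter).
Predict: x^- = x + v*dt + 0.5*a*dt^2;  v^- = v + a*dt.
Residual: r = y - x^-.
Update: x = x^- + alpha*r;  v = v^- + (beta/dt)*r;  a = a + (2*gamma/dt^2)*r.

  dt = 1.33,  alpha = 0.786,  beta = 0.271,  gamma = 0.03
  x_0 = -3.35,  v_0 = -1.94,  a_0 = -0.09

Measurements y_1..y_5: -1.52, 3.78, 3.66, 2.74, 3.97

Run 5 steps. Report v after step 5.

v_post = 1.1705

step 1: x_pred=-6.0098  r=4.4898  x^+=-2.4808  v^+=-1.1449  a^+=0.0623
step 2: x_pred=-3.9484  r=7.7284  x^+=2.1261  v^+=0.5127  a^+=0.3244
step 3: x_pred=3.0950  r=0.5650  x^+=3.5391  v^+=1.0593  a^+=0.3436
step 4: x_pred=5.2519  r=-2.5119  x^+=3.2775  v^+=1.0045  a^+=0.2584
step 5: x_pred=4.8421  r=-0.8721  x^+=4.1566  v^+=1.1705  a^+=0.2288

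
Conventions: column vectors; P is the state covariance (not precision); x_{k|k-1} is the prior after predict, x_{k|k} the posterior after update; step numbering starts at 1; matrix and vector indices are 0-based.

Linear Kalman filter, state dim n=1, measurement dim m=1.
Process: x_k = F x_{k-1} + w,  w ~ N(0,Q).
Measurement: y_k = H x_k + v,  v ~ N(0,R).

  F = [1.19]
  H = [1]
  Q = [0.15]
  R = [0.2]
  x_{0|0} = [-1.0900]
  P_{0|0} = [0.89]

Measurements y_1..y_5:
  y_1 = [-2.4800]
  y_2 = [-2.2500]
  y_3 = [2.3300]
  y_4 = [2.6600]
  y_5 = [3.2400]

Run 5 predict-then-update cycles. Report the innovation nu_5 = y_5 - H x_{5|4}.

step 1: x^-=[-1.2971]  P^-=[1.4103]  S=[1.6103]  K=[0.8758]  nu=[-1.1829]  x^+=[-2.3331]  P^+=[0.1752]
step 2: x^-=[-2.7764]  P^-=[0.3980]  S=[0.5980]  K=[0.6656]  nu=[0.5264]  x^+=[-2.4260]  P^+=[0.1331]
step 3: x^-=[-2.8870]  P^-=[0.3385]  S=[0.5385]  K=[0.6286]  nu=[5.2170]  x^+=[0.3924]  P^+=[0.1257]
step 4: x^-=[0.4670]  P^-=[0.3280]  S=[0.5280]  K=[0.6212]  nu=[2.1930]  x^+=[1.8294]  P^+=[0.1242]
step 5: x^-=[2.1769]  P^-=[0.3259]  S=[0.5259]  K=[0.6197]  nu=[1.0631]  x^+=[2.8358]  P^+=[0.1239]

innov = [1.0631]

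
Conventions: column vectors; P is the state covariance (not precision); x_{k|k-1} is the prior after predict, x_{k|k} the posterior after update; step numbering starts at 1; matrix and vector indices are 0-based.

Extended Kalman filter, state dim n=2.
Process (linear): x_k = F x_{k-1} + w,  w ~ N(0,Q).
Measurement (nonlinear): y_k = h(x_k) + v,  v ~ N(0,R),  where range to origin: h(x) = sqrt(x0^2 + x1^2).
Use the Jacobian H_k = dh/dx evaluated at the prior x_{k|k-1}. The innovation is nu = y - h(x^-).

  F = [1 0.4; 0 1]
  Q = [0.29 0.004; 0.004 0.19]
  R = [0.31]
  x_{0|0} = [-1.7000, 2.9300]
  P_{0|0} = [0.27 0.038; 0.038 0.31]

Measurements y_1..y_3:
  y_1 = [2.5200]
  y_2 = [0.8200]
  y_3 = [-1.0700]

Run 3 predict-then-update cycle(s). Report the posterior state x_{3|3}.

step 1: x^-=[-0.5280, 2.9300]  P^-=[0.6400 0.1660; 0.1660 0.5000]  H_jac=[-0.1773 0.9841]  S=[0.7565]  K=[0.0659; 0.6116]  nu=[-0.4572]  x^+=[-0.5581, 2.6504]  P^+=[0.6367 0.1355; 0.1355 0.2171]
step 2: x^-=[0.5020, 2.6504]  P^-=[1.0698 0.2263; 0.2263 0.4071]  H_jac=[0.1861 0.9825]  S=[0.8228]  K=[0.5123; 0.5373]  nu=[-1.8775]  x^+=[-0.4597, 1.6416]  P^+=[0.8539 -0.0001; -0.0001 0.1695]
step 3: x^-=[0.1969, 1.6416]  P^-=[1.1710 0.0717; 0.0717 0.3595]  H_jac=[0.1191 0.9929]  S=[0.6980]  K=[0.3018; 0.5237]  nu=[-2.7234]  x^+=[-0.6249, 0.2155]  P^+=[1.1074 -0.0386; -0.0386 0.1681]

x_post = [-0.6249, 0.2155]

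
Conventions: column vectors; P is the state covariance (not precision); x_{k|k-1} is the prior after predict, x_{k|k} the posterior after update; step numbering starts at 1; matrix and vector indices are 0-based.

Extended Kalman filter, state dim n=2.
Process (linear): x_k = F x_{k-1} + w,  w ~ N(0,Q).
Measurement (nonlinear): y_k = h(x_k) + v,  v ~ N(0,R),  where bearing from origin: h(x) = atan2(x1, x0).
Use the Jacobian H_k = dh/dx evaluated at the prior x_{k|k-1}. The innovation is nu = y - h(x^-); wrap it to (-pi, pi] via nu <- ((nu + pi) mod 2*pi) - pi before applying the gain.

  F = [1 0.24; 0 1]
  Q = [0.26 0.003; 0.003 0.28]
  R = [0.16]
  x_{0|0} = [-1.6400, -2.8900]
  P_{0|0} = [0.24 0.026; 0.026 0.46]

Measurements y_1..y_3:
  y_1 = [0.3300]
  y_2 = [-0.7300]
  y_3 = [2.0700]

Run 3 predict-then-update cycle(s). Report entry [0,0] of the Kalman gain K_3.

step 1: x^-=[-2.3336, -2.8900]  P^-=[0.5390 0.1394; 0.1394 0.7400]  H_jac=[0.2095 -0.1691]  S=[0.1949]  K=[0.4582; -0.4922]  nu=[2.5801]  x^+=[-1.1515, -4.1600]  P^+=[0.4981 0.1834; 0.1834 0.6928]
step 2: x^-=[-2.1499, -4.1600]  P^-=[0.8860 0.3526; 0.3526 0.9728]  H_jac=[0.1897 -0.0980]  S=[0.1881]  K=[0.7097; -0.1514]  nu=[1.3178]  x^+=[-1.2147, -4.3595]  P^+=[0.7912 0.3728; 0.3728 0.9685]
step 3: x^-=[-2.2609, -4.3595]  P^-=[1.2860 0.6083; 0.6083 1.2485]  H_jac=[0.1808 -0.0937]  S=[0.1924]  K=[0.9119; -0.0368]  nu=[-2.1640]  x^+=[-4.2343, -4.2798]  P^+=[1.1260 0.6147; 0.6147 1.2482]

K[0,0] = 0.9119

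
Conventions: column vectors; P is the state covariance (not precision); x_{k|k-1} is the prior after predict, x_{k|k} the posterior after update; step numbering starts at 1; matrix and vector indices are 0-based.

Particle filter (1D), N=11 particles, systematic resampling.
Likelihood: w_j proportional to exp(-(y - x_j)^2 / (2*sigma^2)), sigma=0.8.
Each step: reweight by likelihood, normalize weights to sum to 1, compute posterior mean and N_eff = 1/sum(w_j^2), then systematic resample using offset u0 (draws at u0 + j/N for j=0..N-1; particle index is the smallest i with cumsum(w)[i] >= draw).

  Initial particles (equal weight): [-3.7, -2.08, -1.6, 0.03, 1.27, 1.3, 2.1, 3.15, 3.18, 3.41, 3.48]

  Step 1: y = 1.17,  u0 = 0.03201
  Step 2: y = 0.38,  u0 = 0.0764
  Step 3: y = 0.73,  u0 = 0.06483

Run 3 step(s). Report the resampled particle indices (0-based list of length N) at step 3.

resampled_idx = [0, 1, 2, 3, 4, 5, 6, 7, 8, 9, 10]

step 1: w=[0.0000, 0.0001, 0.0008, 0.1217, 0.3332, 0.3314, 0.1709, 0.0157, 0.0143, 0.0067, 0.0052]  mean=1.3508  Neff=3.7677  idx=[3, 4, 4, 4, 4, 5, 5, 5, 5, 6, 6]
step 2: w=[0.1706, 0.1011, 0.1011, 0.1011, 0.1011, 0.0969, 0.0969, 0.0969, 0.0969, 0.0186, 0.0186]  mean=1.1010  Neff=9.2355  idx=[0, 0, 1, 2, 3, 4, 5, 6, 7, 8, 10]
step 3: w=[0.0865, 0.0865, 0.1010, 0.1010, 0.1010, 0.1010, 0.0984, 0.0984, 0.0984, 0.0984, 0.0293]  mean=1.0916  Neff=10.4843  idx=[0, 1, 2, 3, 4, 5, 6, 7, 8, 9, 10]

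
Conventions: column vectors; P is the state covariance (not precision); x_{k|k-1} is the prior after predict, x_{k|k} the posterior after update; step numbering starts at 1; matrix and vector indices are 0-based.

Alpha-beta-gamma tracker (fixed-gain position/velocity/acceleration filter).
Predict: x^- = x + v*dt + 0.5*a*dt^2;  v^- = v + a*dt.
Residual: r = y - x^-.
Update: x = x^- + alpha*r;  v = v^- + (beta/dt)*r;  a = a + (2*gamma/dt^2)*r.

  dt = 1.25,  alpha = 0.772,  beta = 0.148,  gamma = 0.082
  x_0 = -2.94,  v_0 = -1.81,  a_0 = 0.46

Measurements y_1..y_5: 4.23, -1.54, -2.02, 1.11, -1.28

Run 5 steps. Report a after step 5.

step 1: x_pred=-4.8431  r=9.0731  x^+=2.1613  v^+=-0.1607  a^+=1.4123
step 2: x_pred=3.0638  r=-4.6038  x^+=-0.4903  v^+=1.0596  a^+=0.9291
step 3: x_pred=1.5600  r=-3.5800  x^+=-1.2038  v^+=1.7971  a^+=0.5533
step 4: x_pred=1.4749  r=-0.3649  x^+=1.1932  v^+=2.4456  a^+=0.5151
step 5: x_pred=4.6525  r=-5.9325  x^+=0.0726  v^+=2.3870  a^+=-0.1076

a_post = -0.1076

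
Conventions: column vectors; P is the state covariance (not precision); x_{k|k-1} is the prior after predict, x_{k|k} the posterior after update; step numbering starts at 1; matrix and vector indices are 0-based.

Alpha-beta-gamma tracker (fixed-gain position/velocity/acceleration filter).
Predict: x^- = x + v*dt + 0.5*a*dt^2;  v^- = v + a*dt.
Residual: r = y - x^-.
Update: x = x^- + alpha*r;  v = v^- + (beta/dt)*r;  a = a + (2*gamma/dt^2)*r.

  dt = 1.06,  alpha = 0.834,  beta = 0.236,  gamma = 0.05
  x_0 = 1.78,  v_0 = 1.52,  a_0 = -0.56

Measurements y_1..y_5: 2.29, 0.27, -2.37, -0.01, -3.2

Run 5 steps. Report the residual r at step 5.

step 1: x_pred=3.0766  r=-0.7866  x^+=2.4206  v^+=0.7513  a^+=-0.6300
step 2: x_pred=2.8630  r=-2.5930  x^+=0.7004  v^+=-0.4938  a^+=-0.8608
step 3: x_pred=-0.3066  r=-2.0634  x^+=-2.0275  v^+=-1.8657  a^+=-1.0444
step 4: x_pred=-4.5918  r=4.5818  x^+=-0.7706  v^+=-1.9526  a^+=-0.6366
step 5: x_pred=-3.1980  r=-0.0020  x^+=-3.1997  v^+=-2.6279  a^+=-0.6368

resid = -0.0020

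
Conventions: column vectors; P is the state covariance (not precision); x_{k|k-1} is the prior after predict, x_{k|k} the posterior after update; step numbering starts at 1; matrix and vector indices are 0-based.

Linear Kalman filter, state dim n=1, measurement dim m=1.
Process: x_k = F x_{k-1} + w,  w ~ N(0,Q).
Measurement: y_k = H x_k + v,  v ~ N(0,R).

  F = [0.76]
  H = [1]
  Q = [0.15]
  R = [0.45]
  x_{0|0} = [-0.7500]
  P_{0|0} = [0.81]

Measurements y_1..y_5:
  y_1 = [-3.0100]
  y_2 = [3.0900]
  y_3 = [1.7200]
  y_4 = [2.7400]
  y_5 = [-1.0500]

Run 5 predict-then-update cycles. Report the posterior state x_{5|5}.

step 1: x^-=[-0.5700]  P^-=[0.6179]  S=[1.0679]  K=[0.5786]  nu=[-2.4400]  x^+=[-1.9818]  P^+=[0.2604]
step 2: x^-=[-1.5061]  P^-=[0.3004]  S=[0.7504]  K=[0.4003]  nu=[4.5961]  x^+=[0.3337]  P^+=[0.1801]
step 3: x^-=[0.2536]  P^-=[0.2540]  S=[0.7040]  K=[0.3608]  nu=[1.4664]  x^+=[0.7828]  P^+=[0.1624]
step 4: x^-=[0.5949]  P^-=[0.2438]  S=[0.6938]  K=[0.3514]  nu=[2.1451]  x^+=[1.3487]  P^+=[0.1581]
step 5: x^-=[1.0250]  P^-=[0.2413]  S=[0.6913]  K=[0.3491]  nu=[-2.0750]  x^+=[0.3006]  P^+=[0.1571]

x_post = [0.3006]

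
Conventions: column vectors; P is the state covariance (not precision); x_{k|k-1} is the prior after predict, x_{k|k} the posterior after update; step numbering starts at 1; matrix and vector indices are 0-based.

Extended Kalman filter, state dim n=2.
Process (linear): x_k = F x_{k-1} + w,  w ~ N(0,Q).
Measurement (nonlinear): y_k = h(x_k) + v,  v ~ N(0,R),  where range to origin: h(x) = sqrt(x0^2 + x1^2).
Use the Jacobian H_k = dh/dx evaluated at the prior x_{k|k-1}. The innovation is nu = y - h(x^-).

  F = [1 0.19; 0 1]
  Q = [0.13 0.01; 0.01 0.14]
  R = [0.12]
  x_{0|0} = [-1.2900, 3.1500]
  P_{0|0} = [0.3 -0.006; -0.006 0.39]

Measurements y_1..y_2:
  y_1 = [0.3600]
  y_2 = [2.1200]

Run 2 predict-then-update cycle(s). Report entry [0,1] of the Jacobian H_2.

H_jac[0,1] = 0.8734

step 1: x^-=[-0.6915, 3.1500]  P^-=[0.4418 0.0781; 0.0781 0.5300]  H_jac=[-0.2144 0.9767]  S=[0.6132]  K=[-0.0301; 0.8169]  nu=[-2.8650]  x^+=[-0.6053, 0.8097]  P^+=[0.4412 0.0932; 0.0932 0.1208]
step 2: x^-=[-0.4515, 0.8097]  P^-=[0.6110 0.1261; 0.1261 0.2608]  H_jac=[-0.4870 0.8734]  S=[0.3566]  K=[-0.5256; 0.4666]  nu=[1.1930]  x^+=[-1.0785, 1.3663]  P^+=[0.5125 0.2136; 0.2136 0.1832]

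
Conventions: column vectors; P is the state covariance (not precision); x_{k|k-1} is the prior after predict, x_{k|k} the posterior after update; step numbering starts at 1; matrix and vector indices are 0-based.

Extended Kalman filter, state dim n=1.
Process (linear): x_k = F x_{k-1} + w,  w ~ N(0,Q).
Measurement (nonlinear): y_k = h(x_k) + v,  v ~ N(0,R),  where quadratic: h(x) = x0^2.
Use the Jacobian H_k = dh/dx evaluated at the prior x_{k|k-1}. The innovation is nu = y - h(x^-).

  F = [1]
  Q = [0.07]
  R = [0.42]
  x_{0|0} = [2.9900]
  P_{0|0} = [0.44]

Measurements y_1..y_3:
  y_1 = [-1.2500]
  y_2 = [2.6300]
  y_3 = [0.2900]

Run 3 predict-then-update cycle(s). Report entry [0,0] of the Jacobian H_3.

step 1: x^-=[2.9900]  P^-=[0.5100]  H_jac=[5.9800]  S=[18.6578]  K=[0.1635]  nu=[-10.1901]  x^+=[1.3243]  P^+=[0.0115]
step 2: x^-=[1.3243]  P^-=[0.0815]  H_jac=[2.6487]  S=[0.9916]  K=[0.2176]  nu=[0.8762]  x^+=[1.5150]  P^+=[0.0345]
step 3: x^-=[1.5150]  P^-=[0.1045]  H_jac=[3.0300]  S=[1.3795]  K=[0.2296]  nu=[-2.0053]  x^+=[1.0547]  P^+=[0.0318]

H_jac[0,0] = 3.0300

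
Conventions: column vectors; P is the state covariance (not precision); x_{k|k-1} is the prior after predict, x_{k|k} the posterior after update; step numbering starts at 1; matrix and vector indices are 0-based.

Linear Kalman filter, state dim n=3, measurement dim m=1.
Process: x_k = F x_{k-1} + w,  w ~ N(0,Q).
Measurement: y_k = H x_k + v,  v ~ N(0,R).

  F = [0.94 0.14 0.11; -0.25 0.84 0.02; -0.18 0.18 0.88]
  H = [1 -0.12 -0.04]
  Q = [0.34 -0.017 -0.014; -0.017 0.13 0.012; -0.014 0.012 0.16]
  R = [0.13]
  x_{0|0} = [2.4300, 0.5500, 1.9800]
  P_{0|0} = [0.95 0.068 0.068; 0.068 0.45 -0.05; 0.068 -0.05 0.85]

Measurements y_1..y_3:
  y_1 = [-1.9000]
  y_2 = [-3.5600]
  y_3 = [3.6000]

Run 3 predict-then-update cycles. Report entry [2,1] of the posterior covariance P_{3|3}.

step 1: x^-=[2.5790, -0.1059, 1.4040]  P^-=[1.2289 -0.1395 -0.0236; -0.1395 0.4763 0.0721; -0.0236 0.0721 0.8218]  S=[1.4032]  K=[0.8884; -0.1422; -0.0464]  nu=[-4.4355]  x^+=[-1.3617, 0.5249, 1.6098]  P^+=[0.1214 0.0378 0.0343; 0.0378 0.4479 0.0628; 0.0343 0.0628 0.8188]
step 2: x^-=[-1.0294, 0.8135, 1.7562]  P^-=[0.4849 0.0431 0.0981; 0.0431 0.4399 0.1312; 0.0981 0.1312 0.8191]  S=[0.6056]  K=[0.7857; -0.0246; 0.0819]  nu=[-2.3627]  x^+=[-2.8857, 0.8716, 1.5627]  P^+=[0.1111 0.0548 0.0591; 0.0548 0.4395 0.1324; 0.0591 0.1324 0.8151]
step 3: x^-=[-2.4187, 1.4848, 2.0515]  P^-=[0.4874 0.0638 0.1318; 0.0638 0.4282 0.1722; 0.1318 0.1722 0.8287]  S=[0.6007]  K=[0.7899; 0.0093; 0.1298]  nu=[6.2789]  x^+=[2.5409, 1.5431, 2.8663]  P^+=[0.1126 0.0594 0.0702; 0.0594 0.4282 0.1714; 0.0702 0.1714 0.8186]

P_post[2,1] = 0.1714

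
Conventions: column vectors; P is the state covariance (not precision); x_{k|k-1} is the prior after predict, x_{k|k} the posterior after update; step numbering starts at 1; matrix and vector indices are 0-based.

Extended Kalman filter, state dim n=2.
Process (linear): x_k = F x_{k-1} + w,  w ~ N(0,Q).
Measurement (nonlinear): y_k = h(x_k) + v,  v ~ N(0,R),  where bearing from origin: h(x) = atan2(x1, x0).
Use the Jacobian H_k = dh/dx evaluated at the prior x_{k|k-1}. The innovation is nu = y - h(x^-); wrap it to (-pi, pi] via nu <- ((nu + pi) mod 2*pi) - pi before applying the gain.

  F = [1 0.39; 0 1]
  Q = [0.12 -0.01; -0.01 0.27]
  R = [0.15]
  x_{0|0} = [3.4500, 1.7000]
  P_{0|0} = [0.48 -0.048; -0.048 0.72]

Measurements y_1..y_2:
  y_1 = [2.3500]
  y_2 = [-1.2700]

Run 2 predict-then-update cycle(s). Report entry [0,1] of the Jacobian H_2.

step 1: x^-=[4.1130, 1.7000]  P^-=[0.6721 0.2228; 0.2228 0.9900]  H_jac=[-0.0858 0.2077]  S=[0.1897]  K=[-0.0602; 0.9829]  nu=[1.9581]  x^+=[3.9951, 3.6246]  P^+=[0.6714 0.2340; 0.2340 0.8067]
step 2: x^-=[5.4087, 3.6246]  P^-=[1.0966 0.5386; 0.5386 1.0767]  H_jac=[-0.0855 0.1276]  S=[0.1638]  K=[-0.1529; 0.5576]  nu=[-1.8604]  x^+=[5.6931, 2.5873]  P^+=[1.0928 0.5526; 0.5526 1.0258]

H_jac[0,1] = 0.1276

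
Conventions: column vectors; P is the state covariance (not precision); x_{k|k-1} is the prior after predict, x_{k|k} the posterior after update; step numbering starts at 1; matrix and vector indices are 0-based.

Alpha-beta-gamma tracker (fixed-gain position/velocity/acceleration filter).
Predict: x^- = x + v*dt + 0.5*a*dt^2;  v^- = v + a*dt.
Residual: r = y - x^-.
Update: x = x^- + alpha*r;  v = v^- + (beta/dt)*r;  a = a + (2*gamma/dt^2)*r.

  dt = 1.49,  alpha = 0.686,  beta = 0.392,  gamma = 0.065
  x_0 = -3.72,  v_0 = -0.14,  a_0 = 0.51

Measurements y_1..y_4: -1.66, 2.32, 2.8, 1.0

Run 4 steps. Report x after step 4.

step 1: x_pred=-3.3625  r=1.7025  x^+=-2.1946  v^+=1.0678  a^+=0.6097
step 2: x_pred=0.0732  r=2.2468  x^+=1.6145  v^+=2.5673  a^+=0.7413
step 3: x_pred=6.2627  r=-3.4627  x^+=3.8873  v^+=2.7608  a^+=0.5385
step 4: x_pred=8.5986  r=-7.5986  x^+=3.3860  v^+=1.5641  a^+=0.0935

x_post = 3.3860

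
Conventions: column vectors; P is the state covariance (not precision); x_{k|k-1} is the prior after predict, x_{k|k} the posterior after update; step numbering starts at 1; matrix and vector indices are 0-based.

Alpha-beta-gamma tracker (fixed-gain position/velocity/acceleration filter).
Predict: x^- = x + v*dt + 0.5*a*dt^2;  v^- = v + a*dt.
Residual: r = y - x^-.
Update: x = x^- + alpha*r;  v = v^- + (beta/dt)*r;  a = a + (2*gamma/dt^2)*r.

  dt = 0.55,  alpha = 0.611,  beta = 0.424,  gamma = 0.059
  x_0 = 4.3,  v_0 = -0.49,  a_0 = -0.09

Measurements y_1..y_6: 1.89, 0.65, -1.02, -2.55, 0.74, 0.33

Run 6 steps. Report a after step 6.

step 1: x_pred=4.0169  r=-2.1269  x^+=2.7174  v^+=-2.1791  a^+=-0.9197
step 2: x_pred=1.3797  r=-0.7297  x^+=0.9339  v^+=-3.2475  a^+=-1.2043
step 3: x_pred=-1.0344  r=0.0144  x^+=-1.0256  v^+=-3.8988  a^+=-1.1987
step 4: x_pred=-3.3512  r=0.8012  x^+=-2.8617  v^+=-3.9404  a^+=-0.8861
step 5: x_pred=-5.1629  r=5.9029  x^+=-1.5562  v^+=0.1229  a^+=1.4165
step 6: x_pred=-1.2744  r=1.6044  x^+=-0.2941  v^+=2.1388  a^+=2.0423

a_post = 2.0423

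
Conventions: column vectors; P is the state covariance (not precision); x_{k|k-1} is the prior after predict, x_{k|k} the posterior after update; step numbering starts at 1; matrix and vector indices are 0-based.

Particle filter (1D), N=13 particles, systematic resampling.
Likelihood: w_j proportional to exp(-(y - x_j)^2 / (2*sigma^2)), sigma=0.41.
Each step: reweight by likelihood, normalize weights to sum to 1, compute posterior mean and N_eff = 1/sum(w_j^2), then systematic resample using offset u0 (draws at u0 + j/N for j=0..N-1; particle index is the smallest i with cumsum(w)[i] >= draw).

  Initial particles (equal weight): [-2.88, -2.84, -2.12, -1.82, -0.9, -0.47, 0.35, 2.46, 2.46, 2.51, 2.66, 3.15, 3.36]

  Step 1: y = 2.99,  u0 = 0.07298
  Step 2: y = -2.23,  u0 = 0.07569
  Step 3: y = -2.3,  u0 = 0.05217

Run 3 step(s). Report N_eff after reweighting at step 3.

N_eff = 11.4331

step 1: w=[0.0000, 0.0000, 0.0000, 0.0000, 0.0000, 0.0000, 0.0000, 0.1176, 0.1176, 0.1367, 0.1962, 0.2514, 0.1805]  mean=2.8420  Neff=5.5368  idx=[7, 8, 8, 9, 10, 10, 10, 11, 11, 11, 12, 12, 12]
step 2: w=[0.3071, 0.3071, 0.3071, 0.0756, 0.0010, 0.0010, 0.0010, 0.0000, 0.0000, 0.0000, 0.0000, 0.0000, 0.0000]  mean=2.4644  Neff=3.4640  idx=[0, 0, 0, 0, 1, 1, 1, 1, 2, 2, 2, 3, 5]
step 3: w=[0.0889, 0.0889, 0.0889, 0.0889, 0.0889, 0.0889, 0.0889, 0.0889, 0.0889, 0.0889, 0.0889, 0.0214, 0.0003]  mean=2.4611  Neff=11.4331  idx=[0, 1, 2, 3, 4, 4, 5, 6, 7, 8, 9, 10, 10]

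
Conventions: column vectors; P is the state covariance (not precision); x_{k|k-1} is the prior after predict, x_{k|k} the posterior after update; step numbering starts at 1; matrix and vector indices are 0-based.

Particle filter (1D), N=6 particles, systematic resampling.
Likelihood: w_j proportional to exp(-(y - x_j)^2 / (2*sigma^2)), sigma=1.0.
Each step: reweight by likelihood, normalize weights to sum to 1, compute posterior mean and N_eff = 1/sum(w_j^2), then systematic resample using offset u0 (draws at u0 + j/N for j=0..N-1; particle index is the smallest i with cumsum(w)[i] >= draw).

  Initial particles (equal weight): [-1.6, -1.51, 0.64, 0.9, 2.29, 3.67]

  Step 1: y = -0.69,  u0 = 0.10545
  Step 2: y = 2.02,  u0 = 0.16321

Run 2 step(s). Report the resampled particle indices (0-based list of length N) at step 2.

resampled_idx = [4, 4, 5, 5, 5, 5]

step 1: w=[0.3174, 0.3430, 0.1983, 0.1356, 0.0057, 0.0000]  mean=-0.7637  Neff=3.6215  idx=[0, 0, 1, 1, 2, 3]
step 2: w=[0.0015, 0.0015, 0.0021, 0.0021, 0.4164, 0.5763]  mean=0.7738  Neff=1.9782  idx=[4, 4, 5, 5, 5, 5]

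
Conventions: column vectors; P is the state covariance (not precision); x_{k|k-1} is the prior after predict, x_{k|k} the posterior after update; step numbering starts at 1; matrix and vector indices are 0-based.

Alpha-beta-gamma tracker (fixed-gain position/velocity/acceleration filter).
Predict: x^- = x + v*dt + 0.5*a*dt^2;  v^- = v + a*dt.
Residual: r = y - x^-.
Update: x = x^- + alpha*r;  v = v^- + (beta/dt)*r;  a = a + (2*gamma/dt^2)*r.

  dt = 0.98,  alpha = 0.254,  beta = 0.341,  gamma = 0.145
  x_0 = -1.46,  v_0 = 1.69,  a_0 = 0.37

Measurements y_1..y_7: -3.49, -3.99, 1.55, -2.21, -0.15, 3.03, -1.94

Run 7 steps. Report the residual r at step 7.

resid = -6.0118

step 1: x_pred=0.3739  r=-3.8639  x^+=-0.6075  v^+=0.7081  a^+=-0.7967
step 2: x_pred=-0.2962  r=-3.6938  x^+=-1.2344  v^+=-1.3580  a^+=-1.9121
step 3: x_pred=-3.4834  r=5.0334  x^+=-2.2049  v^+=-1.4804  a^+=-0.3922
step 4: x_pred=-3.8441  r=1.6341  x^+=-3.4290  v^+=-1.2962  a^+=0.1012
step 5: x_pred=-4.6507  r=4.5007  x^+=-3.5075  v^+=0.3690  a^+=1.4602
step 6: x_pred=-2.4447  r=5.4747  x^+=-1.0541  v^+=3.7050  a^+=3.1133
step 7: x_pred=4.0718  r=-6.0118  x^+=2.5448  v^+=4.6642  a^+=1.2980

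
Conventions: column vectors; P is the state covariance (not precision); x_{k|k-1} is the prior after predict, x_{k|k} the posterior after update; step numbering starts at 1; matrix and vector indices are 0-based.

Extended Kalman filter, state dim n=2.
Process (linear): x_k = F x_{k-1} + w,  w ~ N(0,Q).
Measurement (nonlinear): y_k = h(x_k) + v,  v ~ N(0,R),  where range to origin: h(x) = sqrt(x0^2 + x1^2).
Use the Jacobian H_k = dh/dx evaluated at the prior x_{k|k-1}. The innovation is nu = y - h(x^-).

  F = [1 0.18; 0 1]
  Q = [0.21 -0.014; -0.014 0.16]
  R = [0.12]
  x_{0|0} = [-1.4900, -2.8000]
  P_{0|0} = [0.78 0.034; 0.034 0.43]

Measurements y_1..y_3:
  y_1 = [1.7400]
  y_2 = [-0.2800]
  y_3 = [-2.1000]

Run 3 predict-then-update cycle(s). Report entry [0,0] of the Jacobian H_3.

H_jac[0,0] = -0.7477

step 1: x^-=[-1.9940, -2.8000]  P^-=[1.0162 0.0974; 0.0974 0.5900]  H_jac=[-0.5801 -0.8146]  S=[0.9454]  K=[-0.7074; -0.5681]  nu=[-1.6974]  x^+=[-0.7932, -1.8357]  P^+=[0.5431 -0.2825; -0.2825 0.2849]
step 2: x^-=[-1.1237, -1.8357]  P^-=[0.6606 -0.2453; -0.2453 0.4449]  H_jac=[-0.5221 -0.8529]  S=[0.4053]  K=[-0.3348; -0.6203]  nu=[-2.4323]  x^+=[-0.3092, -0.3268]  P^+=[0.6152 -0.3294; -0.3294 0.2889]
step 3: x^-=[-0.3681, -0.3268]  P^-=[0.7159 -0.2914; -0.2914 0.4489]  H_jac=[-0.7477 -0.6640]  S=[0.4288]  K=[-0.7971; -0.1870]  nu=[-2.5922]  x^+=[1.6982, 0.1578]  P^+=[0.4435 -0.3553; -0.3553 0.4339]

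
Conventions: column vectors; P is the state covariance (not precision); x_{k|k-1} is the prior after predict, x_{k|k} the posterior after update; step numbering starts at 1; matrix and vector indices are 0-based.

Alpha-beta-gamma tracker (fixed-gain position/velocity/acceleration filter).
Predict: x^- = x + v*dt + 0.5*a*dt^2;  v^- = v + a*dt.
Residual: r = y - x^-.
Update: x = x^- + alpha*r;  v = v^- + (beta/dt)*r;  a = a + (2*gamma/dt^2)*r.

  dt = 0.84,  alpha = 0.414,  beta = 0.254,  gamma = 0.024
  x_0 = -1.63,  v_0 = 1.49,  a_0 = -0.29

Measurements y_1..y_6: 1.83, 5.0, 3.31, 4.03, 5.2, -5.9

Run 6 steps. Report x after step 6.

step 1: x_pred=-0.4807  r=2.3107  x^+=0.4759  v^+=1.9451  a^+=-0.1328
step 2: x_pred=2.0630  r=2.9370  x^+=3.2789  v^+=2.7217  a^+=0.0670
step 3: x_pred=5.5887  r=-2.2787  x^+=4.6453  v^+=2.0889  a^+=-0.0880
step 4: x_pred=6.3689  r=-2.3389  x^+=5.4006  v^+=1.3077  a^+=-0.2471
step 5: x_pred=6.4119  r=-1.2119  x^+=5.9102  v^+=0.7336  a^+=-0.3296
step 6: x_pred=6.4102  r=-12.3102  x^+=1.3138  v^+=-3.2656  a^+=-1.1670

x_post = 1.3138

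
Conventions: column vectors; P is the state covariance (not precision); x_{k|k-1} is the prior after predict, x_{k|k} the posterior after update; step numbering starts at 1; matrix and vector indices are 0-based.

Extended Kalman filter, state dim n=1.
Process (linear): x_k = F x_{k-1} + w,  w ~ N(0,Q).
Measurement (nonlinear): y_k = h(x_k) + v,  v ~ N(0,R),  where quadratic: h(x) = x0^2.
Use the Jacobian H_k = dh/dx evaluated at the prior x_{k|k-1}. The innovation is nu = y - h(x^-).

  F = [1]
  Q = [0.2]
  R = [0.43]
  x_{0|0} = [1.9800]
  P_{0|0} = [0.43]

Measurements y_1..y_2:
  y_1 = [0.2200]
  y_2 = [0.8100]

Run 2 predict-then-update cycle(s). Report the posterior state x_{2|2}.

x_post = [0.9643]

step 1: x^-=[1.9800]  P^-=[0.6300]  H_jac=[3.9600]  S=[10.3094]  K=[0.2420]  nu=[-3.7004]  x^+=[1.0845]  P^+=[0.0263]
step 2: x^-=[1.0845]  P^-=[0.2263]  H_jac=[2.1691]  S=[1.4946]  K=[0.3284]  nu=[-0.3662]  x^+=[0.9643]  P^+=[0.0651]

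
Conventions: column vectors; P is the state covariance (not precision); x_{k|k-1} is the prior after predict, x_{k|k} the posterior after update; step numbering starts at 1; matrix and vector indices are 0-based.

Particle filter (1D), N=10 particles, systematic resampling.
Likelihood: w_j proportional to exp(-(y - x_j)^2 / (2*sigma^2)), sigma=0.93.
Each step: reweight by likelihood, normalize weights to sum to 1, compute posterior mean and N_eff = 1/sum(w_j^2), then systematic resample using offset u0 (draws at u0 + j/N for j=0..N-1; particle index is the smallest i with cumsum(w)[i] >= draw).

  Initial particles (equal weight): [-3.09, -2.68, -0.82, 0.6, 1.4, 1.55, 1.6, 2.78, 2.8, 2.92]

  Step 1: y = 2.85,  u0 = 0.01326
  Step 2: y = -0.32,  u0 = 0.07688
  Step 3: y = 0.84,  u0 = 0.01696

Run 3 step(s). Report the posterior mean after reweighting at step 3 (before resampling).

step 1: w=[0.0000, 0.0000, 0.0001, 0.0130, 0.0719, 0.0913, 0.0982, 0.2417, 0.2421, 0.2417]  mean=2.4626  Neff=5.0307  idx=[4, 5, 6, 7, 7, 7, 8, 8, 9, 9]
step 2: w=[0.3971, 0.2908, 0.2607, 0.0085, 0.0085, 0.0085, 0.0079, 0.0079, 0.0051, 0.0051]  mean=1.5685  Neff=3.2197  idx=[0, 0, 0, 0, 1, 1, 1, 2, 2, 6]
step 3: w=[0.1172, 0.1172, 0.1172, 0.1172, 0.1050, 0.1050, 0.1050, 0.1006, 0.1006, 0.0152]  mean=1.5088  Neff=9.2218  idx=[0, 0, 1, 2, 3, 4, 5, 6, 7, 8]

post_mean = 1.5088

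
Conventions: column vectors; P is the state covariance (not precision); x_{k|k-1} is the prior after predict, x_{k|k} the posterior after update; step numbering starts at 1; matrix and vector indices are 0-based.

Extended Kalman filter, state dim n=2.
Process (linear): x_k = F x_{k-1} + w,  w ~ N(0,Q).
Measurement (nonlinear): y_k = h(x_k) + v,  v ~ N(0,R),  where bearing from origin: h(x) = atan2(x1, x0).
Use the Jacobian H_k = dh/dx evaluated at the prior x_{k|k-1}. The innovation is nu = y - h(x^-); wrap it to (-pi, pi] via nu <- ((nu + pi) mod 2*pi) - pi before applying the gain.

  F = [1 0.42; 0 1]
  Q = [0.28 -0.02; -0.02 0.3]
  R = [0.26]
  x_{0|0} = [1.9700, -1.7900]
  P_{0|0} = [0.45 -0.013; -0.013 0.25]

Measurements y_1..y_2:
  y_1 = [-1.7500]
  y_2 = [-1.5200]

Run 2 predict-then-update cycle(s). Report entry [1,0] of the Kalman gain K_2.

step 1: x^-=[1.2182, -1.7900]  P^-=[0.7632 0.0720; 0.0720 0.5500]  H_jac=[0.3818 0.2598]  S=[0.4227]  K=[0.7337; 0.4032]  nu=[-0.7768]  x^+=[0.6483, -2.1032]  P^+=[0.5357 -0.0530; -0.0530 0.4813]
step 2: x^-=[-0.2350, -2.1032]  P^-=[0.8560 0.1291; 0.1291 0.7813]  H_jac=[0.4696 -0.0525]  S=[0.4446]  K=[0.8890; 0.0442]  nu=[0.1621]  x^+=[-0.0909, -2.0960]  P^+=[0.5047 0.1117; 0.1117 0.7804]

K[1,0] = 0.0442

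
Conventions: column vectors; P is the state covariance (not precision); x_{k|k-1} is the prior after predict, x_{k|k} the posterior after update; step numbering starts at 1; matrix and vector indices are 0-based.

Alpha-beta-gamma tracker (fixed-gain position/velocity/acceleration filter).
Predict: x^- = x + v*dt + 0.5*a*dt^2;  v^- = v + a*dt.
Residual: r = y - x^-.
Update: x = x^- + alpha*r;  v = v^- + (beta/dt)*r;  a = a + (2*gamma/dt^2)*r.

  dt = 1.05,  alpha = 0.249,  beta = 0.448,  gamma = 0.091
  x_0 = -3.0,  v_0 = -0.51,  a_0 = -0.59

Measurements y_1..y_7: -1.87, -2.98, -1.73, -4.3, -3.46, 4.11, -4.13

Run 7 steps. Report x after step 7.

step 1: x_pred=-3.8607  r=1.9907  x^+=-3.3650  v^+=-0.2801  a^+=-0.2614
step 2: x_pred=-3.8032  r=0.8232  x^+=-3.5983  v^+=-0.2033  a^+=-0.1255
step 3: x_pred=-3.8809  r=2.1509  x^+=-3.3453  v^+=0.5827  a^+=0.2296
step 4: x_pred=-2.6070  r=-1.6930  x^+=-3.0285  v^+=0.1014  a^+=-0.0499
step 5: x_pred=-2.9496  r=-0.5104  x^+=-3.0767  v^+=-0.1688  a^+=-0.1341
step 6: x_pred=-3.3278  r=7.4378  x^+=-1.4758  v^+=2.8638  a^+=1.0937
step 7: x_pred=2.1341  r=-6.2641  x^+=0.5743  v^+=1.3395  a^+=0.0596

x_post = 0.5743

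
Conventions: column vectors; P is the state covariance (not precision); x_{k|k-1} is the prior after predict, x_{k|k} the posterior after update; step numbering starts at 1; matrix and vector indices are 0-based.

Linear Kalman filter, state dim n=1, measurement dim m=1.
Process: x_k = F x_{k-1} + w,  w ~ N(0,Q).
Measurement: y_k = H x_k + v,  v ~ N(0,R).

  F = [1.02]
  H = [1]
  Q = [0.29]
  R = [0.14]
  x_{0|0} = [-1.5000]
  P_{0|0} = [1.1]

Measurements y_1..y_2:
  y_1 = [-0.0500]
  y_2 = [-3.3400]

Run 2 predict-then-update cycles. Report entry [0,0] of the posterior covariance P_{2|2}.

step 1: x^-=[-1.5300]  P^-=[1.4344]  S=[1.5744]  K=[0.9111]  nu=[1.4800]  x^+=[-0.1816]  P^+=[0.1276]
step 2: x^-=[-0.1852]  P^-=[0.4227]  S=[0.5627]  K=[0.7512]  nu=[-3.1548]  x^+=[-2.5551]  P^+=[0.1052]

P_post[0,0] = 0.1052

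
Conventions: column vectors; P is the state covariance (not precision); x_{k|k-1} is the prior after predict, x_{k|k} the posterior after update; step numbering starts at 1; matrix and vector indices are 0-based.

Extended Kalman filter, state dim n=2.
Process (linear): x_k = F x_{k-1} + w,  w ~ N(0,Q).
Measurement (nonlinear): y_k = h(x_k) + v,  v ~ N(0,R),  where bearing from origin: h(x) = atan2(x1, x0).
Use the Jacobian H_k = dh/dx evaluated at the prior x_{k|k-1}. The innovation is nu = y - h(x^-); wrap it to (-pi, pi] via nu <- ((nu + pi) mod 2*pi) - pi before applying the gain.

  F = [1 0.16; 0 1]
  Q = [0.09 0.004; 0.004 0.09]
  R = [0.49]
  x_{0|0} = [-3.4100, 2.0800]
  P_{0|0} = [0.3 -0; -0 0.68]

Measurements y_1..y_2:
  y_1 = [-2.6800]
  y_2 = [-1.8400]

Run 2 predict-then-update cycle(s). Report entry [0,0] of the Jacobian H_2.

H_jac[0,0] = -0.1457

step 1: x^-=[-3.0772, 2.0800]  P^-=[0.4074 0.1128; 0.1128 0.7700]  H_jac=[-0.1508 -0.2231]  S=[0.5452]  K=[-0.1588; -0.3462]  nu=[1.0560]  x^+=[-3.2449, 1.7144]  P^+=[0.3937 0.0828; 0.0828 0.7046]
step 2: x^-=[-2.9706, 1.7144]  P^-=[0.5282 0.1996; 0.1996 0.7946]  H_jac=[-0.1457 -0.2525]  S=[0.5666]  K=[-0.2248; -0.4055]  nu=[1.8250]  x^+=[-3.3809, 0.9743]  P^+=[0.4996 0.1479; 0.1479 0.7015]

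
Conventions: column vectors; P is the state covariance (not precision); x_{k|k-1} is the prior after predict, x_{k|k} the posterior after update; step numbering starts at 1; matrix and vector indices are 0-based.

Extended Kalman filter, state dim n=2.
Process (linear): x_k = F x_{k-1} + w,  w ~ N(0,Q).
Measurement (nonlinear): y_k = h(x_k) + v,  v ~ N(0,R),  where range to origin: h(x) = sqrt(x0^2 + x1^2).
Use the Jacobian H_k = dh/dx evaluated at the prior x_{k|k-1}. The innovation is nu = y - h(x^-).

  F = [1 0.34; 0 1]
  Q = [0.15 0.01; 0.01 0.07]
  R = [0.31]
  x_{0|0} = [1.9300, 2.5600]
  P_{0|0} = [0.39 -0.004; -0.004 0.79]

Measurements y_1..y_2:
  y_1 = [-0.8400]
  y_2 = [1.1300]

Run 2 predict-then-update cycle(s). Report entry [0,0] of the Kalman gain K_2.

K[0,0] = 0.5285

step 1: x^-=[2.8004, 2.5600]  P^-=[0.6286 0.2746; 0.2746 0.8600]  H_jac=[0.7381 0.6747]  S=[1.3174]  K=[0.4928; 0.5943]  nu=[-4.6342]  x^+=[0.5167, -0.1940]  P^+=[0.3087 -0.1112; -0.1112 0.3947]
step 2: x^-=[0.4507, -0.1940]  P^-=[0.4287 0.0330; 0.0330 0.4647]  H_jac=[0.9185 -0.3954]  S=[0.7203]  K=[0.5285; -0.2130]  nu=[0.6393]  x^+=[0.7886, -0.3302]  P^+=[0.2275 0.1141; 0.1141 0.4320]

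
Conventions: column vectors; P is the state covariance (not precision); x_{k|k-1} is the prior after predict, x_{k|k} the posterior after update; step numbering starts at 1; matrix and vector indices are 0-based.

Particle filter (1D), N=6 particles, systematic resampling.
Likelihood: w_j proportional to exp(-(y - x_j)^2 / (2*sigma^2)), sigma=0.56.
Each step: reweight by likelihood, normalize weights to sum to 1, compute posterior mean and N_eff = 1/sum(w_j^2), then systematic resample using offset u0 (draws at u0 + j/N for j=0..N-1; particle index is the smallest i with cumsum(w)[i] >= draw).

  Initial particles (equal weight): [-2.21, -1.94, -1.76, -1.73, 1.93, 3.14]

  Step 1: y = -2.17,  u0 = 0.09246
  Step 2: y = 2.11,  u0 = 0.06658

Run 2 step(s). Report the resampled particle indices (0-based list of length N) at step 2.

resampled_idx = [3, 3, 4, 4, 5, 5]

step 1: w=[0.2920, 0.2691, 0.2239, 0.2150, 0.0000, 0.0000]  mean=-1.9334  Neff=3.9365  idx=[0, 0, 1, 2, 2, 3]
step 2: w=[0.0008, 0.0008, 0.0290, 0.2813, 0.2813, 0.4068]  mean=-1.7537  Neff=3.0806  idx=[3, 3, 4, 4, 5, 5]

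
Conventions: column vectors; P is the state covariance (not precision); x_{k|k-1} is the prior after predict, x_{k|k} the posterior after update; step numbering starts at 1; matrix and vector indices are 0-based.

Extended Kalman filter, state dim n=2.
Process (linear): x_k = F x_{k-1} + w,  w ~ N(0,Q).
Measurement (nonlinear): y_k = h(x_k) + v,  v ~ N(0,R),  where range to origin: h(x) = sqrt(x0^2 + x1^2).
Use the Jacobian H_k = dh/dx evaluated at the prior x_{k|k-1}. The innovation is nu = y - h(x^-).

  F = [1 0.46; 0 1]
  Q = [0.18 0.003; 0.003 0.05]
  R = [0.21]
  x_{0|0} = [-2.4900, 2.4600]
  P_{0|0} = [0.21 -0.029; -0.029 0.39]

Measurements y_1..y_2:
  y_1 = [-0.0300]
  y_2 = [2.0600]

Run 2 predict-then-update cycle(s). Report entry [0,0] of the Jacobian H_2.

step 1: x^-=[-1.3584, 2.4600]  P^-=[0.4458 0.1534; 0.1534 0.4400]  H_jac=[-0.4834 0.8754]  S=[0.5215]  K=[-0.1558; 0.5964]  nu=[-2.8401]  x^+=[-0.9160, 0.7663]  P^+=[0.4332 0.2018; 0.2018 0.2545]
step 2: x^-=[-0.5636, 0.7663]  P^-=[0.8527 0.3219; 0.3219 0.3045]  H_jac=[-0.5925 0.8056]  S=[0.3997]  K=[-0.6153; 0.1366]  nu=[1.1088]  x^+=[-1.2458, 0.9177]  P^+=[0.7014 0.3555; 0.3555 0.2971]

H_jac[0,0] = -0.5925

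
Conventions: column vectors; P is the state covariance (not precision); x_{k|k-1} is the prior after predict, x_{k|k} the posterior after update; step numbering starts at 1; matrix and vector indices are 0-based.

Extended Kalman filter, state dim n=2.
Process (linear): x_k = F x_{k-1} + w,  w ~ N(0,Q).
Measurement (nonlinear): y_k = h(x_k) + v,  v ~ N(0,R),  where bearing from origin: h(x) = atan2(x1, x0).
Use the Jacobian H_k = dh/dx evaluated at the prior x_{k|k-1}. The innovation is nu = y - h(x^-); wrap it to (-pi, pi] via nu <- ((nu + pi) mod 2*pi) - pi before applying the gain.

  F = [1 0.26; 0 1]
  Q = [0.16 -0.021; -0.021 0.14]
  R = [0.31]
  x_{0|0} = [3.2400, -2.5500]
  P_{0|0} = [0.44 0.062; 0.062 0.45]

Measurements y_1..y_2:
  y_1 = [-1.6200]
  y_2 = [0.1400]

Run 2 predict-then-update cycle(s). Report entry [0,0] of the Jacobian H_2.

step 1: x^-=[2.5770, -2.5500]  P^-=[0.6627 0.1580; 0.1580 0.5900]  H_jac=[0.1940 0.1961]  S=[0.3696]  K=[0.4316; 0.3959]  nu=[-0.8399]  x^+=[2.2145, -2.8825]  P^+=[0.5938 0.0948; 0.0948 0.5321]
step 2: x^-=[1.4651, -2.8825]  P^-=[0.8391 0.2122; 0.2122 0.6721]  H_jac=[0.2757 0.1401]  S=[0.4034]  K=[0.6472; 0.3785]  nu=[1.2406]  x^+=[2.2680, -2.4129]  P^+=[0.6701 0.1134; 0.1134 0.6143]

H_jac[0,0] = 0.2757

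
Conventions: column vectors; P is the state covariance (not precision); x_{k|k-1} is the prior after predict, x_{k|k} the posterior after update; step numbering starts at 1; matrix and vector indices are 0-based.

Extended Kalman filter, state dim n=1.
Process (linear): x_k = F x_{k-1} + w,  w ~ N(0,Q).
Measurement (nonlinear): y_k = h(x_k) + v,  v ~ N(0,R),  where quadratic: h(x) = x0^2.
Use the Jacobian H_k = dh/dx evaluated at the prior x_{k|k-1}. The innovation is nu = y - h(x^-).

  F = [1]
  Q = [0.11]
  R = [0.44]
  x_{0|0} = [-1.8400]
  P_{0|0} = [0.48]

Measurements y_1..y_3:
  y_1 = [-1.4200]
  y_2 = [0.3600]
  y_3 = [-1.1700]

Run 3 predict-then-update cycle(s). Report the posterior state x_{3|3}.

step 1: x^-=[-1.8400]  P^-=[0.5900]  H_jac=[-3.6800]  S=[8.4300]  K=[-0.2576]  nu=[-4.8056]  x^+=[-0.6023]  P^+=[0.0308]
step 2: x^-=[-0.6023]  P^-=[0.1408]  H_jac=[-1.2046]  S=[0.6443]  K=[-0.2632]  nu=[-0.0028]  x^+=[-0.6016]  P^+=[0.0962]
step 3: x^-=[-0.6016]  P^-=[0.2062]  H_jac=[-1.2031]  S=[0.7384]  K=[-0.3359]  nu=[-1.5319]  x^+=[-0.0870]  P^+=[0.1228]

x_post = [-0.0870]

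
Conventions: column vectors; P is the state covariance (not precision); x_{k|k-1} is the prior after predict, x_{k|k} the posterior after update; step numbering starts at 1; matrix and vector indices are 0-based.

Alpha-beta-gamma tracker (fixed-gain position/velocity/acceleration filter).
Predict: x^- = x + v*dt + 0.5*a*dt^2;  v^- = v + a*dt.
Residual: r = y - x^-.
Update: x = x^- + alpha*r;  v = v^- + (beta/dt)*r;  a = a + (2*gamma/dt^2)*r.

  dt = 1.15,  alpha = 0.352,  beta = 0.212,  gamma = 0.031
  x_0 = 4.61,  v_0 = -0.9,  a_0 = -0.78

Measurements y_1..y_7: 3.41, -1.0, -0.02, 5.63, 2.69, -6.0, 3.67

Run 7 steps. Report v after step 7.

v_post = 0.6698

step 1: x_pred=3.0592  r=0.3508  x^+=3.1827  v^+=-1.7323  a^+=-0.7636
step 2: x_pred=0.6856  r=-1.6856  x^+=0.0923  v^+=-2.9212  a^+=-0.8426
step 3: x_pred=-3.8242  r=3.8042  x^+=-2.4851  v^+=-3.1888  a^+=-0.6642
step 4: x_pred=-6.5915  r=12.2215  x^+=-2.2895  v^+=-1.6997  a^+=-0.0913
step 5: x_pred=-4.3045  r=6.9945  x^+=-1.8425  v^+=-0.5152  a^+=0.2366
step 6: x_pred=-2.2785  r=-3.7215  x^+=-3.5885  v^+=-0.9292  a^+=0.0622
step 7: x_pred=-4.6159  r=8.2859  x^+=-1.6993  v^+=0.6698  a^+=0.4506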